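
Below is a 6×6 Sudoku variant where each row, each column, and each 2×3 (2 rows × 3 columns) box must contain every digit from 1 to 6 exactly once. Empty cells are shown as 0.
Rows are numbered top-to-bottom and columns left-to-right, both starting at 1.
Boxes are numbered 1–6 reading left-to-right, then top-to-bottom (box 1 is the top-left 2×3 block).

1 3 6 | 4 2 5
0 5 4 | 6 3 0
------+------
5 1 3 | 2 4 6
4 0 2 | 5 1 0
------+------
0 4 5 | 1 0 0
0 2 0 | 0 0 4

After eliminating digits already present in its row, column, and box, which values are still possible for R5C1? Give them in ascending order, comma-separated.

Row 5 already contains {1, 4, 5}.
Column 1 already contains {1, 4, 5}.
Its 2×3 block (box 5) already contains {2, 4, 5}.
Removing those from 1–6 leaves {3, 6} as the candidates for R5C1.

3,6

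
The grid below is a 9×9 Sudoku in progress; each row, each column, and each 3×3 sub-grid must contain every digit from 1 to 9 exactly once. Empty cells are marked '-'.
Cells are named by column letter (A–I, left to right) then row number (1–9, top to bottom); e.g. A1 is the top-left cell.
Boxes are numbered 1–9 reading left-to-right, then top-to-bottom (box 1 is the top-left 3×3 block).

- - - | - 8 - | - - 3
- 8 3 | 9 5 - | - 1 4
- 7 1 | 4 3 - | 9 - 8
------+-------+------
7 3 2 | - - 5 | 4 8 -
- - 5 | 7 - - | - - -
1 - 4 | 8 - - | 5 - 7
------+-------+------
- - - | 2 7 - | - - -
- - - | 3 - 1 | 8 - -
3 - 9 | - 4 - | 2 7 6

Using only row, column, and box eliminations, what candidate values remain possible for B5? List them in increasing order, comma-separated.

Row 5 already contains {5, 7}.
Column B already contains {3, 7, 8}.
Its 3×3 block (box 4) already contains {1, 2, 3, 4, 5, 7}.
Removing those from 1–9 leaves {6, 9} as the candidates for B5.

6,9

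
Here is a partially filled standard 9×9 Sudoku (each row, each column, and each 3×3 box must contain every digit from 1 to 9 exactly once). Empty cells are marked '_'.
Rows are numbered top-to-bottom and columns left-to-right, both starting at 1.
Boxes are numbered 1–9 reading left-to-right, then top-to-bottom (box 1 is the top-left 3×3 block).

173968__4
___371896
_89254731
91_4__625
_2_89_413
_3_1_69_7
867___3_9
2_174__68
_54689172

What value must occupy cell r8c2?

9

Row 8 already contains {1, 2, 4, 6, 7, 8}.
Column 2 already contains {1, 2, 3, 5, 6, 7, 8}.
Its 3×3 block (box 7) already contains {1, 2, 4, 5, 6, 7, 8}.
The only value from 1–9 not eliminated is 9, so r8c2 = 9.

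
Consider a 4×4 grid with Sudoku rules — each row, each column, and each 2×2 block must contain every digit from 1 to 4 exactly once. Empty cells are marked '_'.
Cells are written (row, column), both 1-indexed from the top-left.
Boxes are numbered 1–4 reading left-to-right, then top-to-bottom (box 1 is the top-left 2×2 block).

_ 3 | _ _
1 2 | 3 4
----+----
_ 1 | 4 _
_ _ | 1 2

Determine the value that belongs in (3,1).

Cell (3,1) itself could take any of {2, 3} by direct elimination.
Consider where 2 can go in row 3.
(3,4) is out (column 4 already has a 2).
So the only cell in row 3 that can hold 2 is (3,1).
Therefore (3,1) = 2.

2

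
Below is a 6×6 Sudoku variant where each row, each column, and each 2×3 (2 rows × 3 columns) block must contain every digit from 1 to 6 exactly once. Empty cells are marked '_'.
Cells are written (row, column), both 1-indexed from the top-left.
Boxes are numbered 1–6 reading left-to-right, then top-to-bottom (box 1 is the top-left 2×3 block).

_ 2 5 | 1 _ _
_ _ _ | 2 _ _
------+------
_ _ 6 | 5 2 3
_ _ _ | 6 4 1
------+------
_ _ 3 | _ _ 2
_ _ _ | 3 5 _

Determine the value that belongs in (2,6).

5

Cell (2,6) itself could take any of {4, 5, 6} by direct elimination.
Consider where 5 can go in column 6.
(1,6) is out (row 1 already has a 5).
(6,6) is out (row 6 already has a 5).
So the only cell in column 6 that can hold 5 is (2,6).
Therefore (2,6) = 5.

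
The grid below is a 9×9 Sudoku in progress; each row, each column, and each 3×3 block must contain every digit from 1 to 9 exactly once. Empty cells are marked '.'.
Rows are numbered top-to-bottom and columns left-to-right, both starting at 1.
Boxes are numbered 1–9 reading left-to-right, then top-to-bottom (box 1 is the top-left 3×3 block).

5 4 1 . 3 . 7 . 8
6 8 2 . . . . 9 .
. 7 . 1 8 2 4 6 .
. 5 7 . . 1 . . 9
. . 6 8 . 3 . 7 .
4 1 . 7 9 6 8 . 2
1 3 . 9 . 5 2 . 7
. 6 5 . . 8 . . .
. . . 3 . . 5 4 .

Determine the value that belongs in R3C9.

5

Cell R3C9 itself could take any of {3, 5} by direct elimination.
Consider where 5 can go in row 3.
R3C1 is out (column 1 already has a 5).
R3C3 is out (column 3 already has a 5).
So the only cell in row 3 that can hold 5 is R3C9.
Therefore R3C9 = 5.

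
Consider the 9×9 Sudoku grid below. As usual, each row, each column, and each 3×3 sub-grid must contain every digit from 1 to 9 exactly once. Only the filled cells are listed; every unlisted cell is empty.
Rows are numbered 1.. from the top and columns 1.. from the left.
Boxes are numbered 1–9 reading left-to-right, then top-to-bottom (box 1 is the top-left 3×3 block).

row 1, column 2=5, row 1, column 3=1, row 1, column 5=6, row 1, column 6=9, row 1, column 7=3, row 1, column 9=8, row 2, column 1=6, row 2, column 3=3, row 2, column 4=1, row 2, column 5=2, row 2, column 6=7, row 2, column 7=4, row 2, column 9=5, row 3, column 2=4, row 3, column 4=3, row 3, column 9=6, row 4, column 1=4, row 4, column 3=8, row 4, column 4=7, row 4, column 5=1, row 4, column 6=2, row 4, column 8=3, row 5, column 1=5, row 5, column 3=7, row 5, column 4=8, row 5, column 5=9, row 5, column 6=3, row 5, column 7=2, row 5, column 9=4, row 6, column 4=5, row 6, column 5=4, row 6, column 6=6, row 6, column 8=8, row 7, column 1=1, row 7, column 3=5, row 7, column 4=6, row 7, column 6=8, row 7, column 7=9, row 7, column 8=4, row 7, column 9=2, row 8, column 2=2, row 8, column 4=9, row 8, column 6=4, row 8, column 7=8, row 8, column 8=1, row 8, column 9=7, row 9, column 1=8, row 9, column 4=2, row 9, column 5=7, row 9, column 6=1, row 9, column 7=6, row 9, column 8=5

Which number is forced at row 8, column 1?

Row 8 already contains {1, 2, 4, 7, 8, 9}.
Column 1 already contains {1, 4, 5, 6, 8}.
Its 3×3 block (box 7) already contains {1, 2, 5, 8}.
The only value from 1–9 not eliminated is 3, so row 8, column 1 = 3.

3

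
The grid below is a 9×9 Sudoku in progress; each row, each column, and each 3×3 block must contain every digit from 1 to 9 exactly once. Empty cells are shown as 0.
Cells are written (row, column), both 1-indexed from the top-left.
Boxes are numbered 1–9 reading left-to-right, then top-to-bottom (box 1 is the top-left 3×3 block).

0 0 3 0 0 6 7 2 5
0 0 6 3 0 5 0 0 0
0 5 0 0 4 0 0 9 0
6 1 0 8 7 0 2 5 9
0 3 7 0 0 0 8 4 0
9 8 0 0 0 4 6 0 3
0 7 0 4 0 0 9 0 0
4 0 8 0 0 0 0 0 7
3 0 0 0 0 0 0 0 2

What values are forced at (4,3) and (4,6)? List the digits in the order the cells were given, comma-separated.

4,3

For (4,3):
  Row 4 already contains {1, 2, 5, 6, 7, 8, 9}.
  Column 3 already contains {3, 6, 7, 8}.
  Its 3×3 block (box 4) already contains {1, 3, 6, 7, 8, 9}.
  The only value from 1–9 not eliminated is 4, so (4,3) = 4.
For (4,6):
  Row 4 already contains {1, 2, 5, 6, 7, 8, 9}.
  Column 6 already contains {4, 5, 6}.
  Its 3×3 block (box 5) already contains {4, 7, 8}.
  The only value from 1–9 not eliminated is 3, so (4,6) = 3.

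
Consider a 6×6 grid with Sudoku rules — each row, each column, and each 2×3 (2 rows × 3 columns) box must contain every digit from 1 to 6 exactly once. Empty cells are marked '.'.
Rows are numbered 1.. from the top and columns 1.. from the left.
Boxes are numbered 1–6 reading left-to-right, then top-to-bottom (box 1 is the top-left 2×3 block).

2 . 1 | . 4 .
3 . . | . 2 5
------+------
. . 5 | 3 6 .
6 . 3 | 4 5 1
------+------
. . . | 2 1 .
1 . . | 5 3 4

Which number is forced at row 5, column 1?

Cell row 5, column 1 itself could take any of {4, 5} by direct elimination.
Consider where 5 can go in column 1.
row 3, column 1 is out (row 3 already has a 5).
So the only cell in column 1 that can hold 5 is row 5, column 1.
Therefore row 5, column 1 = 5.

5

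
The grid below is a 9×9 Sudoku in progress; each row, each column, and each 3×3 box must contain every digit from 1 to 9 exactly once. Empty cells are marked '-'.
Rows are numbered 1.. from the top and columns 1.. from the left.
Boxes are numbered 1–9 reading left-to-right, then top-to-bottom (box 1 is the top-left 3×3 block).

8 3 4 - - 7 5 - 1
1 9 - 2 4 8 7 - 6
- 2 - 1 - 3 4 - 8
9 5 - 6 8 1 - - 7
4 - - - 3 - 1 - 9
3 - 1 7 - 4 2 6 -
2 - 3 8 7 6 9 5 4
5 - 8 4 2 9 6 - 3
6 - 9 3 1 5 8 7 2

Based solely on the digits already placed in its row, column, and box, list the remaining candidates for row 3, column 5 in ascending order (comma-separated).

Row 3 already contains {1, 2, 3, 4, 8}.
Column 5 already contains {1, 2, 3, 4, 7, 8}.
Its 3×3 block (box 2) already contains {1, 2, 3, 4, 7, 8}.
Removing those from 1–9 leaves {5, 6, 9} as the candidates for row 3, column 5.

5,6,9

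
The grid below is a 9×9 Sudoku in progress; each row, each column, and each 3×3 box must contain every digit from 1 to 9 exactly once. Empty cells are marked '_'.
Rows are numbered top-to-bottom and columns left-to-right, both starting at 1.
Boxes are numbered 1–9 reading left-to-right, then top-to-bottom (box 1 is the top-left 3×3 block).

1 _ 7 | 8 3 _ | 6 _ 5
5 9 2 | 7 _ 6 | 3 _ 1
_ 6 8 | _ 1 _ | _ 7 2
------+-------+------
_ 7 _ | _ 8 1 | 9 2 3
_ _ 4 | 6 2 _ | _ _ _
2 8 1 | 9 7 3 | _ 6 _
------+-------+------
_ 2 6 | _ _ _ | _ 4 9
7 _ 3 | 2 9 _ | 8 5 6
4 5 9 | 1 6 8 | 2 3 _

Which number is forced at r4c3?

5

Row 4 already contains {1, 2, 3, 7, 8, 9}.
Column 3 already contains {1, 2, 3, 4, 6, 7, 8, 9}.
Its 3×3 block (box 4) already contains {1, 2, 4, 7, 8}.
The only value from 1–9 not eliminated is 5, so r4c3 = 5.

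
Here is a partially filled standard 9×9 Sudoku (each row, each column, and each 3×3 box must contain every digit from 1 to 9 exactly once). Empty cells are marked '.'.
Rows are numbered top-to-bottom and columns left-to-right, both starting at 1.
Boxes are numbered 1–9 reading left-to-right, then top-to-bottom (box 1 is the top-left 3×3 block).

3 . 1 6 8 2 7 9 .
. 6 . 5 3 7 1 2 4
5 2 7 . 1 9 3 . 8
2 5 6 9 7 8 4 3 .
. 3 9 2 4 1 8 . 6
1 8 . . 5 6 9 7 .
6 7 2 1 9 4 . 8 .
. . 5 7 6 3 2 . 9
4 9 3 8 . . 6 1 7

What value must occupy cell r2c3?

Row 2 already contains {1, 2, 3, 4, 5, 6, 7}.
Column 3 already contains {1, 2, 3, 5, 6, 7, 9}.
Its 3×3 block (box 1) already contains {1, 2, 3, 5, 6, 7}.
The only value from 1–9 not eliminated is 8, so r2c3 = 8.

8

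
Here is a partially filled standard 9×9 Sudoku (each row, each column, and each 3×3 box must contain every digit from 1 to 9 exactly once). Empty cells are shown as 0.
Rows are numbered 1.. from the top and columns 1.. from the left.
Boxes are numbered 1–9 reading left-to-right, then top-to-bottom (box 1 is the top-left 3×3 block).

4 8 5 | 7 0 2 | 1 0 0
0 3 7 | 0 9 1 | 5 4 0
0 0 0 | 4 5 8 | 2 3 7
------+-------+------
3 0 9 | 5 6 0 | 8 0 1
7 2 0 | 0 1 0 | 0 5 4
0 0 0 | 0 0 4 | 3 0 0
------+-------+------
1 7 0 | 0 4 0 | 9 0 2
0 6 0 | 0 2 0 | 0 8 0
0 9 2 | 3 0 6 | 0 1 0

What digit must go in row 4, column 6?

Row 4 already contains {1, 3, 5, 6, 8, 9}.
Column 6 already contains {1, 2, 4, 6, 8}.
Its 3×3 block (box 5) already contains {1, 4, 5, 6}.
The only value from 1–9 not eliminated is 7, so row 4, column 6 = 7.

7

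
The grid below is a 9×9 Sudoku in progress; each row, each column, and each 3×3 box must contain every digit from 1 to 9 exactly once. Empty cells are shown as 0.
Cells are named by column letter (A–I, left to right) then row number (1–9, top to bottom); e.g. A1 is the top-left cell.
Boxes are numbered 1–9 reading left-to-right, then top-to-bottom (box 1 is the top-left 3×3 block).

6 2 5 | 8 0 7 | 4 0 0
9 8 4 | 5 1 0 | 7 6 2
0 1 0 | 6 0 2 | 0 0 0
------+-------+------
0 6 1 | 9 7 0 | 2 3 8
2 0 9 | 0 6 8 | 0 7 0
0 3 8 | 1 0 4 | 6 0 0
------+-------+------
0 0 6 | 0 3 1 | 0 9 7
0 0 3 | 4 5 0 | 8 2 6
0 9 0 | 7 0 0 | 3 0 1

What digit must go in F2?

3

Row 2 already contains {1, 2, 4, 5, 6, 7, 8, 9}.
Column F already contains {1, 2, 4, 7, 8}.
Its 3×3 block (box 2) already contains {1, 2, 5, 6, 7, 8}.
The only value from 1–9 not eliminated is 3, so F2 = 3.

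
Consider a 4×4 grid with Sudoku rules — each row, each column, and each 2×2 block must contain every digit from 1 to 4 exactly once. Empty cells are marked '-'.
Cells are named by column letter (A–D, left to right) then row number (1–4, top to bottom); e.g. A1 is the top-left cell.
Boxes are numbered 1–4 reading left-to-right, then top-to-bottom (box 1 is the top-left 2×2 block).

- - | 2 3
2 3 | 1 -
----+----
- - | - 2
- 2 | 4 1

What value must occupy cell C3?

3

Row 3 already contains {2}.
Column C already contains {1, 2, 4}.
Its 2×2 block (box 4) already contains {1, 2, 4}.
The only value from 1–4 not eliminated is 3, so C3 = 3.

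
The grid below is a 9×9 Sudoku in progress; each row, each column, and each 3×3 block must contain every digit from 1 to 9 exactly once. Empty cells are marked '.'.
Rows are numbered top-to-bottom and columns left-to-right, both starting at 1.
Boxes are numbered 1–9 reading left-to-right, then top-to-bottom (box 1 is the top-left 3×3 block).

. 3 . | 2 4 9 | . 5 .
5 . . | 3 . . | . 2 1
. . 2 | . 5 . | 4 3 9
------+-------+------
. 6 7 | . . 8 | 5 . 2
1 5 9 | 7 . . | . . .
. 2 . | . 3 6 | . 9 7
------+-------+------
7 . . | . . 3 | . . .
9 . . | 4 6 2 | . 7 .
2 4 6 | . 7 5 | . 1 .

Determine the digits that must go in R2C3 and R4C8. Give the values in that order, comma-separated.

For R2C3:
  Consider where 4 can go in row 2.
  R2C2 is out (column 2 already has a 4).
  R2C5 is out (column 5 already has a 4).
  R2C6 is out (box 2 already has a 4).
  R2C7 is out (column 7 already has a 4).
  So the only cell in row 2 that can hold 4 is R2C3.
  So R2C3 = 4.
For R4C8:
  Row 4 already contains {2, 5, 6, 7, 8}.
  Column 8 already contains {1, 2, 3, 5, 7, 9}.
  Its 3×3 block (box 6) already contains {2, 5, 7, 9}.
  The only value from 1–9 not eliminated is 4, so R4C8 = 4.

4,4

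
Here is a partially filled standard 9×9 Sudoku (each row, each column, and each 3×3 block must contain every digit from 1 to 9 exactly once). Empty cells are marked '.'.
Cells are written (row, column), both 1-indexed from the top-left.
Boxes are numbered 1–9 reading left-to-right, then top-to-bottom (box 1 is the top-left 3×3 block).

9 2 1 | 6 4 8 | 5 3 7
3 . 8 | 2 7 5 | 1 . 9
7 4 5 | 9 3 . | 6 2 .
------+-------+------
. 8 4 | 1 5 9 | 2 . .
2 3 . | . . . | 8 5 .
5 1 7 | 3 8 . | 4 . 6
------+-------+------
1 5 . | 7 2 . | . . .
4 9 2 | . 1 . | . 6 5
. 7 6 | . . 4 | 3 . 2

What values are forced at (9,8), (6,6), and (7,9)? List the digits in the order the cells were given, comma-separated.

1,2,4

For (9,8):
  Consider where 1 can go in row 9.
  (9,1) is out (column 1 already has a 1).
  (9,4) is out (column 4 already has a 1).
  (9,5) is out (column 5 already has a 1).
  So the only cell in row 9 that can hold 1 is (9,8).
  So (9,8) = 1.
For (6,6):
  Row 6 already contains {1, 3, 4, 5, 6, 7, 8}.
  Column 6 already contains {4, 5, 8, 9}.
  Its 3×3 block (box 5) already contains {1, 3, 5, 8, 9}.
  The only value from 1–9 not eliminated is 2, so (6,6) = 2.
For (7,9):
  Consider where 4 can go in column 9.
  (3,9) is out (row 3 already has a 4).
  (4,9) is out (row 4 already has a 4).
  (5,9) is out (box 6 already has a 4).
  So the only cell in column 9 that can hold 4 is (7,9).
  So (7,9) = 4.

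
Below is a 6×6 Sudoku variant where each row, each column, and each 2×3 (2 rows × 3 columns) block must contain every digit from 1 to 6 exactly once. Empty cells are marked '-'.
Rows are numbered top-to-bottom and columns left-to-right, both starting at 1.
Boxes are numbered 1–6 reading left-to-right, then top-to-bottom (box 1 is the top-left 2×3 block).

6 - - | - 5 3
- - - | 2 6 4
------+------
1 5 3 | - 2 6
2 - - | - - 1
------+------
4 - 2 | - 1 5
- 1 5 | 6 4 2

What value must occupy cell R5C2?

Cell R5C2 itself could take any of {3, 6} by direct elimination.
Consider where 6 can go in row 5.
R5C4 is out (column 4 already has a 6).
So the only cell in row 5 that can hold 6 is R5C2.
Therefore R5C2 = 6.

6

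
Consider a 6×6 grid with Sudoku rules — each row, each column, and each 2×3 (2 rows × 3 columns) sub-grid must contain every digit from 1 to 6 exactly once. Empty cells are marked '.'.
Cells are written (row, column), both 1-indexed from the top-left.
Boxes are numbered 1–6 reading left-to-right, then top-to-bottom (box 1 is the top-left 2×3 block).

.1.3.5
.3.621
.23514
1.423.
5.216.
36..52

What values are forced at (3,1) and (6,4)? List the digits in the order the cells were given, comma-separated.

For (3,1):
  Row 3 already contains {1, 2, 3, 4, 5}.
  Column 1 already contains {1, 3, 5}.
  Its 2×3 block (box 3) already contains {1, 2, 3, 4}.
  The only value from 1–6 not eliminated is 6, so (3,1) = 6.
For (6,4):
  Row 6 already contains {2, 3, 5, 6}.
  Column 4 already contains {1, 2, 3, 5, 6}.
  Its 2×3 block (box 6) already contains {1, 2, 5, 6}.
  The only value from 1–6 not eliminated is 4, so (6,4) = 4.

6,4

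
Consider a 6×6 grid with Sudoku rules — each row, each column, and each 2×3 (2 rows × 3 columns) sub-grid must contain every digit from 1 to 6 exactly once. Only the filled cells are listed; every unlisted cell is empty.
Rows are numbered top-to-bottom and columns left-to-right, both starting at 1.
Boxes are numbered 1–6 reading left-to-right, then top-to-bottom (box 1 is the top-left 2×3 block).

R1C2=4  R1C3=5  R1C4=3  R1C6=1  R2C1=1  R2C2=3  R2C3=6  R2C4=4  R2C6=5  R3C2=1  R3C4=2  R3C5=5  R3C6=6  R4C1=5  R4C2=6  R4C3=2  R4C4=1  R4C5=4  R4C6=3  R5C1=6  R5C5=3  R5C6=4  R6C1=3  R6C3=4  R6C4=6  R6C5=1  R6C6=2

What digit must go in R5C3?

Row 5 already contains {3, 4, 6}.
Column 3 already contains {2, 4, 5, 6}.
Its 2×3 block (box 5) already contains {3, 4, 6}.
The only value from 1–6 not eliminated is 1, so R5C3 = 1.

1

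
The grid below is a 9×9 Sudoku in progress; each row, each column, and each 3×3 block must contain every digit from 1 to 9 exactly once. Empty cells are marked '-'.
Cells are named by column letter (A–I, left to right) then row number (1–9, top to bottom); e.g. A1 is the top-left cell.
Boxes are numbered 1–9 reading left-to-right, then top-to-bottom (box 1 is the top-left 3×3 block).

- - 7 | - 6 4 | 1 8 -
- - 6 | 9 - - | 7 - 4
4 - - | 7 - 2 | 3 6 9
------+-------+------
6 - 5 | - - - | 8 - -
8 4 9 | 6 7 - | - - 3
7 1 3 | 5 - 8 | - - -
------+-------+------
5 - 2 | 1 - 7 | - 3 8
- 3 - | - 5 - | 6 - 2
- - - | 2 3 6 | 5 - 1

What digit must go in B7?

Cell B7 itself could take any of {6, 9} by direct elimination.
Consider where 6 can go in column B.
B1 is out (row 1 already has a 6).
B2 is out (row 2 already has a 6).
B3 is out (row 3 already has a 6).
B4 is out (row 4 already has a 6).
B9 is out (row 9 already has a 6).
So the only cell in column B that can hold 6 is B7.
Therefore B7 = 6.

6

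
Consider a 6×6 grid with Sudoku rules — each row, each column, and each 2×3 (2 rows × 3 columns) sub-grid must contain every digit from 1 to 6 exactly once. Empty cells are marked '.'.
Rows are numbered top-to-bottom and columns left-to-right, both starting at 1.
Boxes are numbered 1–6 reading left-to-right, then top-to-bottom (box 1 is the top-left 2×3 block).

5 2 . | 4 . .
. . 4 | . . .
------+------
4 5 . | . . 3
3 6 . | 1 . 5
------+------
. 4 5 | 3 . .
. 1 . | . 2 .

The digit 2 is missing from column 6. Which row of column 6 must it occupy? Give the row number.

Consider where 2 can go in column 6.
R1C6 is out (row 1 already has a 2).
R5C6 is out (box 6 already has a 2).
R6C6 is out (row 6 already has a 2).
So the only cell in column 6 that can hold 2 is R2C6.
That is row 2.

2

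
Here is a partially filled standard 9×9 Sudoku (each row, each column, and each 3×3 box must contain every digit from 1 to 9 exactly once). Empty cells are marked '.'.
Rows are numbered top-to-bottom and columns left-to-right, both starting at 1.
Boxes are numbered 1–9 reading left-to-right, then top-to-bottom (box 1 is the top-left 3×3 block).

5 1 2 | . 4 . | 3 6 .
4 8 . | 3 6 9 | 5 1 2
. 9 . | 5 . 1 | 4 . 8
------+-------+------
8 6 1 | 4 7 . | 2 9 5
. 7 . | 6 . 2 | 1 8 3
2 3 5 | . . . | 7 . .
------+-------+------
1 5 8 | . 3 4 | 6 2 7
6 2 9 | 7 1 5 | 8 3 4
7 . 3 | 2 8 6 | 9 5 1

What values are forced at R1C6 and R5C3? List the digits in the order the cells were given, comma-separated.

For R1C6:
  Consider where 7 can go in row 1.
  R1C4 is out (column 4 already has a 7).
  R1C9 is out (column 9 already has a 7).
  So the only cell in row 1 that can hold 7 is R1C6.
  So R1C6 = 7.
For R5C3:
  Row 5 already contains {1, 2, 3, 6, 7, 8}.
  Column 3 already contains {1, 2, 3, 5, 8, 9}.
  Its 3×3 block (box 4) already contains {1, 2, 3, 5, 6, 7, 8}.
  The only value from 1–9 not eliminated is 4, so R5C3 = 4.

7,4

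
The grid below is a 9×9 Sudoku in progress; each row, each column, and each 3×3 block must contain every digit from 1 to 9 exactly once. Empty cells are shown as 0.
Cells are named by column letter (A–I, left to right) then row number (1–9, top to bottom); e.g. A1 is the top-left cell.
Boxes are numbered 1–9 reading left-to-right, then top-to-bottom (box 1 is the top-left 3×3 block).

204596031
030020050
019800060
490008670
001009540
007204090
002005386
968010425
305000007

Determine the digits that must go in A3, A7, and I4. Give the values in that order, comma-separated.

5,1,2

For A3:
  Consider where 5 can go in row 3.
  E3 is out (box 2 already has a 5).
  F3 is out (column F already has a 5).
  G3 is out (column G already has a 5).
  I3 is out (column I already has a 5).
  So the only cell in row 3 that can hold 5 is A3.
  So A3 = 5.
For A7:
  Consider where 1 can go in column A.
  A2 is out (box 1 already has a 1).
  A3 is out (row 3 already has a 1).
  A5 is out (row 5 already has a 1).
  A6 is out (box 4 already has a 1).
  So the only cell in column A that can hold 1 is A7.
  So A7 = 1.
For I4:
  Consider where 2 can go in row 4.
  C4 is out (column C already has a 2).
  D4 is out (column D already has a 2).
  E4 is out (column E already has a 2).
  So the only cell in row 4 that can hold 2 is I4.
  So I4 = 2.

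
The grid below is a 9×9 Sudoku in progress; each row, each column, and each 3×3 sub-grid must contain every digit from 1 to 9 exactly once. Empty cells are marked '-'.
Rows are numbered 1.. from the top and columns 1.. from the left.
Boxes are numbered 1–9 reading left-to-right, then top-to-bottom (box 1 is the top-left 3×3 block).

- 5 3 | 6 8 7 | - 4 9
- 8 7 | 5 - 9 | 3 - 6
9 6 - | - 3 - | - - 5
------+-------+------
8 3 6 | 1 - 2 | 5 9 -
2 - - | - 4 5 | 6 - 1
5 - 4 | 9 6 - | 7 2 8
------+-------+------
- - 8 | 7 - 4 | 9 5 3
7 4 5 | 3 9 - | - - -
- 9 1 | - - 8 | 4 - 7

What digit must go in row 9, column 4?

Row 9 already contains {1, 4, 7, 8, 9}.
Column 4 already contains {1, 3, 5, 6, 7, 9}.
Its 3×3 block (box 8) already contains {3, 4, 7, 8, 9}.
The only value from 1–9 not eliminated is 2, so row 9, column 4 = 2.

2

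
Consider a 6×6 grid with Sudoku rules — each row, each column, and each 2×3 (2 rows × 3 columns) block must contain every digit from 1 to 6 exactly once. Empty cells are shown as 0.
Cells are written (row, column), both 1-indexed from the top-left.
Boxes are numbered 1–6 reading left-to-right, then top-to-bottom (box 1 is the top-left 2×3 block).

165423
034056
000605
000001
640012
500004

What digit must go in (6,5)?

6

Cell (6,5) itself could take any of {3, 6} by direct elimination.
Consider where 6 can go in column 5.
(3,5) is out (row 3 already has a 6).
(4,5) is out (box 4 already has a 6).
So the only cell in column 5 that can hold 6 is (6,5).
Therefore (6,5) = 6.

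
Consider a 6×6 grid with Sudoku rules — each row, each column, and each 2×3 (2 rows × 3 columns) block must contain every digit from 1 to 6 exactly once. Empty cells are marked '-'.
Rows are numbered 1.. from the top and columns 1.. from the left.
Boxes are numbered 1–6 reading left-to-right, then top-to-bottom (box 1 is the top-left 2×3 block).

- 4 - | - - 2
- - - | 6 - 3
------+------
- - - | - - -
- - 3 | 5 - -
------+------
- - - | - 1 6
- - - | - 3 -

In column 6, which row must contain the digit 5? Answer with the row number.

6

Consider where 5 can go in column 6.
row 3, column 6 is out (box 4 already has a 5).
row 4, column 6 is out (row 4 already has a 5).
So the only cell in column 6 that can hold 5 is row 6, column 6.
That is row 6.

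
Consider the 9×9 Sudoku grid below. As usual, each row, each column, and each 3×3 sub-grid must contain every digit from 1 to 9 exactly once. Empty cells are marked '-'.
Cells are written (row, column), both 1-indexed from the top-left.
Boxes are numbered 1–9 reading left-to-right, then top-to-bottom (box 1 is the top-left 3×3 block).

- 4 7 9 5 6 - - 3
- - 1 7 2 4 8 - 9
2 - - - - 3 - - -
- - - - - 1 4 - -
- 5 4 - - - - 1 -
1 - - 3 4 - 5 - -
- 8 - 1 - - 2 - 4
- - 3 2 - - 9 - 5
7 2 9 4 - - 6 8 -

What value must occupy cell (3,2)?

9

Cell (3,2) itself could take any of {6, 9} by direct elimination.
Consider where 9 can go in box 1.
(1,1) is out (row 1 already has a 9).
(2,1) is out (row 2 already has a 9).
(2,2) is out (row 2 already has a 9).
(3,3) is out (column 3 already has a 9).
So the only cell in box 1 that can hold 9 is (3,2).
Therefore (3,2) = 9.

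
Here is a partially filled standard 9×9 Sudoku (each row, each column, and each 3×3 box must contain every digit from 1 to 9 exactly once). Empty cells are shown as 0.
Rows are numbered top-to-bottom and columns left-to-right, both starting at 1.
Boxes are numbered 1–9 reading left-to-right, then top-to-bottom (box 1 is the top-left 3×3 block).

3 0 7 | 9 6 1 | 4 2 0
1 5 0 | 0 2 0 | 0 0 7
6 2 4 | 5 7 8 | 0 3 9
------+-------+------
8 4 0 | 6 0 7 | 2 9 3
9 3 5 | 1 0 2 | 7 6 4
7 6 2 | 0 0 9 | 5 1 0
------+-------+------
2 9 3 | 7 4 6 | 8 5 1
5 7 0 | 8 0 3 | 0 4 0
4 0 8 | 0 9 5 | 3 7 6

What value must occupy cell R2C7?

Row 2 already contains {1, 2, 5, 7}.
Column 7 already contains {2, 3, 4, 5, 7, 8}.
Its 3×3 block (box 3) already contains {2, 3, 4, 7, 9}.
The only value from 1–9 not eliminated is 6, so R2C7 = 6.

6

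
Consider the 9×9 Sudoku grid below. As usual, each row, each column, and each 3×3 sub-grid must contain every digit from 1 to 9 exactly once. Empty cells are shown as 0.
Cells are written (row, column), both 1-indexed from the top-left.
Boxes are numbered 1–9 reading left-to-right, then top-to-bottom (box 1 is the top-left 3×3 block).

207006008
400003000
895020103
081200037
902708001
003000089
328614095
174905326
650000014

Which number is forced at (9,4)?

3

Cell (9,4) itself could take any of {3, 8} by direct elimination.
Consider where 3 can go in column 4.
(1,4) is out (box 2 already has a 3).
(2,4) is out (row 2 already has a 3).
(3,4) is out (row 3 already has a 3).
(6,4) is out (row 6 already has a 3).
So the only cell in column 4 that can hold 3 is (9,4).
Therefore (9,4) = 3.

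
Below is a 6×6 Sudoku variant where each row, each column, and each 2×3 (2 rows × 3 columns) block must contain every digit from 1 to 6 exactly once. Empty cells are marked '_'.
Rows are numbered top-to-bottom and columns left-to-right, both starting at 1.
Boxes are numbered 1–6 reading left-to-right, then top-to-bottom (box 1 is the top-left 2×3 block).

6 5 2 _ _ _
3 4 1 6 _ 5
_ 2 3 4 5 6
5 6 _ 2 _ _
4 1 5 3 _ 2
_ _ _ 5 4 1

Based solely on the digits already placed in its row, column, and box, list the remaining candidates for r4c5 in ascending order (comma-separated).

Row 4 already contains {2, 5, 6}.
Column 5 already contains {4, 5}.
Its 2×3 block (box 4) already contains {2, 4, 5, 6}.
Removing those from 1–6 leaves {1, 3} as the candidates for r4c5.

1,3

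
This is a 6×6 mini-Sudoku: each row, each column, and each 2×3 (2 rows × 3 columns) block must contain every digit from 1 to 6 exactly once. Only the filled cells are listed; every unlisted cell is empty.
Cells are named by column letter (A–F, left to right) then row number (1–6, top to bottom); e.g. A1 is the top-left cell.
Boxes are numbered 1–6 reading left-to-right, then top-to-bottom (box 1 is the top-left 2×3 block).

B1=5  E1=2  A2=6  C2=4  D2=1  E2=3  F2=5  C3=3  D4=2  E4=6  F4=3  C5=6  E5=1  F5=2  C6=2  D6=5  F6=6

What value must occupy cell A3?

Cell A3 itself could take any of {1, 2, 4, 5} by direct elimination.
Consider where 2 can go in column A.
A1 is out (row 1 already has a 2).
A4 is out (row 4 already has a 2).
A5 is out (row 5 already has a 2).
A6 is out (row 6 already has a 2).
So the only cell in column A that can hold 2 is A3.
Therefore A3 = 2.

2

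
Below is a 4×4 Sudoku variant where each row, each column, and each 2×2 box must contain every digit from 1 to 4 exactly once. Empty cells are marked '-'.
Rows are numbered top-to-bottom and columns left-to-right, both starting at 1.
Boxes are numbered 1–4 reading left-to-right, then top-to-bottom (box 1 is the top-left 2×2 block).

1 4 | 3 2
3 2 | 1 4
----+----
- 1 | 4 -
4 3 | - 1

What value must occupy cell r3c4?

Row 3 already contains {1, 4}.
Column 4 already contains {1, 2, 4}.
Its 2×2 block (box 4) already contains {1, 4}.
The only value from 1–4 not eliminated is 3, so r3c4 = 3.

3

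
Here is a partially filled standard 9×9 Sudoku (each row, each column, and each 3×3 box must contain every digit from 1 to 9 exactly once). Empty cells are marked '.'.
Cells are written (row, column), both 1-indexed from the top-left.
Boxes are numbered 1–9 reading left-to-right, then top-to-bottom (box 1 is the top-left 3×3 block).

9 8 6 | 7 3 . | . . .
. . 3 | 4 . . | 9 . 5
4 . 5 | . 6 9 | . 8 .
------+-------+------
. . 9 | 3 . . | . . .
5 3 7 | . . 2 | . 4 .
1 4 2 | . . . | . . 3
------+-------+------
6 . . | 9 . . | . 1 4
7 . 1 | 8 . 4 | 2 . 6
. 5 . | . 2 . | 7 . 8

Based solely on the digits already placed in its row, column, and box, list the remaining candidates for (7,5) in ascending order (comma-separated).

Row 7 already contains {1, 4, 6, 9}.
Column 5 already contains {2, 3, 6}.
Its 3×3 block (box 8) already contains {2, 4, 8, 9}.
Removing those from 1–9 leaves {5, 7} as the candidates for (7,5).

5,7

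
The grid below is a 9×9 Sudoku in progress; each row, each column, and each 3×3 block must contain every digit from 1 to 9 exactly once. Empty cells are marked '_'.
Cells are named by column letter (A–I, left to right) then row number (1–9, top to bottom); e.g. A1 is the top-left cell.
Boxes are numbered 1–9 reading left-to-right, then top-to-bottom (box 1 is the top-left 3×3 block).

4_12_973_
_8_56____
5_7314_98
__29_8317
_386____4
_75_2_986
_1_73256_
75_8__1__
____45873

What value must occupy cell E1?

Row 1 already contains {1, 2, 3, 4, 7, 9}.
Column E already contains {1, 2, 3, 4, 6}.
Its 3×3 block (box 2) already contains {1, 2, 3, 4, 5, 6, 9}.
The only value from 1–9 not eliminated is 8, so E1 = 8.

8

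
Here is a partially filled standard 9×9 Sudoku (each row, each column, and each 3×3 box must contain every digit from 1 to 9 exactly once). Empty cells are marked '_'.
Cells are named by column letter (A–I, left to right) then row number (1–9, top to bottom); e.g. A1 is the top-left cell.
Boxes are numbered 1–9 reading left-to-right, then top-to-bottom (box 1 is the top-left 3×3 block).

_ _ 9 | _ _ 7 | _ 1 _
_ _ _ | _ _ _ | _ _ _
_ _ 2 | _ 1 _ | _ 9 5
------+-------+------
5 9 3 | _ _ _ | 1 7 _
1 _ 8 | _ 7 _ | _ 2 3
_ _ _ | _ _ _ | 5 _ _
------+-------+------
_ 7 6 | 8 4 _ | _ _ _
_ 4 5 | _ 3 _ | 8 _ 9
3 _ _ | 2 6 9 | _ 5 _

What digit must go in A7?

Cell A7 itself could take any of {2, 9} by direct elimination.
Consider where 9 can go in column A.
A1 is out (row 1 already has a 9).
A2 is out (box 1 already has a 9).
A3 is out (row 3 already has a 9).
A6 is out (box 4 already has a 9).
A8 is out (row 8 already has a 9).
So the only cell in column A that can hold 9 is A7.
Therefore A7 = 9.

9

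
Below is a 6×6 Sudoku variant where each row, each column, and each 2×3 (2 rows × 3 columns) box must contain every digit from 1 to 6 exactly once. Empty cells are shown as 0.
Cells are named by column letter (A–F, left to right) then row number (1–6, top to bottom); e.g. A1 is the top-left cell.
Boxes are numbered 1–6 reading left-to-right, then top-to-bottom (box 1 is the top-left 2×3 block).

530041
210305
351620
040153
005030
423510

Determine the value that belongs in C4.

Cell C4 itself could take any of {2, 6} by direct elimination.
Consider where 2 can go in column C.
C1 is out (box 1 already has a 2).
C2 is out (row 2 already has a 2).
So the only cell in column C that can hold 2 is C4.
Therefore C4 = 2.

2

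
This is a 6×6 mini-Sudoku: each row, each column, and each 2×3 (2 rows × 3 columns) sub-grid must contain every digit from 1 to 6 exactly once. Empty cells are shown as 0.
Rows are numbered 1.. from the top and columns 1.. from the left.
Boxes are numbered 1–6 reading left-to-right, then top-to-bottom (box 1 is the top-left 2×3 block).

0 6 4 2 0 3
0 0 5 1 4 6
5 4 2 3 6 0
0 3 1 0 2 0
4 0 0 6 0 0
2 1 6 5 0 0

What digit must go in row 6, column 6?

Row 6 already contains {1, 2, 5, 6}.
Column 6 already contains {3, 6}.
Its 2×3 block (box 6) already contains {5, 6}.
The only value from 1–6 not eliminated is 4, so row 6, column 6 = 4.

4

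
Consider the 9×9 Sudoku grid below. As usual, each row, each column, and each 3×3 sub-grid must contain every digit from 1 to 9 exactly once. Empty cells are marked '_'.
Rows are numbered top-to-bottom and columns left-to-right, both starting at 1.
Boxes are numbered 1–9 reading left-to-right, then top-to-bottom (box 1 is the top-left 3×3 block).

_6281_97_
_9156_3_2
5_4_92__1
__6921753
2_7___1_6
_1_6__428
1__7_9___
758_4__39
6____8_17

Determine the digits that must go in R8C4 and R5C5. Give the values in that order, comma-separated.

For R8C4:
  Consider where 1 can go in row 8.
  R8C6 is out (column 6 already has a 1).
  R8C7 is out (column 7 already has a 1).
  So the only cell in row 8 that can hold 1 is R8C4.
  So R8C4 = 1.
For R5C5:
  Consider where 8 can go in column 5.
  R6C5 is out (row 6 already has a 8).
  R7C5 is out (box 8 already has a 8).
  R9C5 is out (row 9 already has a 8).
  So the only cell in column 5 that can hold 8 is R5C5.
  So R5C5 = 8.

1,8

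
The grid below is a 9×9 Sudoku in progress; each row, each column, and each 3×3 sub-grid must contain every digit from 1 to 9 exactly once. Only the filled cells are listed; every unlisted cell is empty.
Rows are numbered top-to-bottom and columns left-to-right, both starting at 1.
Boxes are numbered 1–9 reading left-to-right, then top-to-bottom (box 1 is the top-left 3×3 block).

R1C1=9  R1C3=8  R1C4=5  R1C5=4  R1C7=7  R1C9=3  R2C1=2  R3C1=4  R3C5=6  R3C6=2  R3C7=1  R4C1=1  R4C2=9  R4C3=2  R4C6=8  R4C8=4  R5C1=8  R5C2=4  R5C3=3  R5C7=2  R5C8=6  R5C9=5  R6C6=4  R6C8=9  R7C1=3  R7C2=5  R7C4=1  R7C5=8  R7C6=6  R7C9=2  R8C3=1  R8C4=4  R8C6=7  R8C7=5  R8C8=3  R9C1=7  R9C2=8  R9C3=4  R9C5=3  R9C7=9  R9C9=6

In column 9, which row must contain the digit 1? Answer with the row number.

Consider where 1 can go in column 9.
R2C9 is out (box 3 already has a 1).
R3C9 is out (row 3 already has a 1).
R4C9 is out (row 4 already has a 1).
R8C9 is out (row 8 already has a 1).
So the only cell in column 9 that can hold 1 is R6C9.
That is row 6.

6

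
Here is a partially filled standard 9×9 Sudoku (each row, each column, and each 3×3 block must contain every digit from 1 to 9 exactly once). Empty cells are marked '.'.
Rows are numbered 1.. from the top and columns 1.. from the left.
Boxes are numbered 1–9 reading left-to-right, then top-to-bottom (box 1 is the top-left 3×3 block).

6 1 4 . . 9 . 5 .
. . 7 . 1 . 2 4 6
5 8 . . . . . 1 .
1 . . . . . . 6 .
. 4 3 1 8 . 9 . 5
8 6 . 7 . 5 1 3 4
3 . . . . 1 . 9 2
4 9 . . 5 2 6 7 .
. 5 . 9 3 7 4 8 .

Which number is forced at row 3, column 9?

9

Cell row 3, column 9 itself could take any of {3, 7, 9} by direct elimination.
Consider where 9 can go in box 3.
row 1, column 7 is out (row 1 already has a 9).
row 1, column 9 is out (row 1 already has a 9).
row 3, column 7 is out (column 7 already has a 9).
So the only cell in box 3 that can hold 9 is row 3, column 9.
Therefore row 3, column 9 = 9.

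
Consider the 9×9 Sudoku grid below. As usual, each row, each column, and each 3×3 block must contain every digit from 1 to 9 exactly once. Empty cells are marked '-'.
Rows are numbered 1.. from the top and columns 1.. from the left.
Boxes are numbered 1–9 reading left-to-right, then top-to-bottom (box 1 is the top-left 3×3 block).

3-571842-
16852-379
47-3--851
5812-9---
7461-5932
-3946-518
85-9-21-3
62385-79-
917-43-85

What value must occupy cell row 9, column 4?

Row 9 already contains {1, 3, 4, 5, 7, 8, 9}.
Column 4 already contains {1, 2, 3, 4, 5, 7, 8, 9}.
Its 3×3 block (box 8) already contains {2, 3, 4, 5, 8, 9}.
The only value from 1–9 not eliminated is 6, so row 9, column 4 = 6.

6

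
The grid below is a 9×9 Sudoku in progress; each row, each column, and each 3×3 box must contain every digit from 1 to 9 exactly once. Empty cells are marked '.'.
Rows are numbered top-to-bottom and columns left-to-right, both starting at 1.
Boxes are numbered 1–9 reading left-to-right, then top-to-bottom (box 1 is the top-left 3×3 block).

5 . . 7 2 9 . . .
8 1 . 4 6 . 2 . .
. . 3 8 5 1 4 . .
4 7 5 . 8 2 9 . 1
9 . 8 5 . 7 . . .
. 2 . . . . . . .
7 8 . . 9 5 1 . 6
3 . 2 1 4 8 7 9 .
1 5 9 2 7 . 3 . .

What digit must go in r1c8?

Cell r1c8 itself could take any of {1, 3, 6, 8} by direct elimination.
Consider where 1 can go in box 3.
r1c7 is out (column 7 already has a 1). r1c9 is out (column 9 already has a 1). r2c8 is out (row 2 already has a 1). r2c9 is out (row 2 already has a 1). The remaining empty cells in box 3 are similarly blocked.
So the only cell in box 3 that can hold 1 is r1c8.
Therefore r1c8 = 1.

1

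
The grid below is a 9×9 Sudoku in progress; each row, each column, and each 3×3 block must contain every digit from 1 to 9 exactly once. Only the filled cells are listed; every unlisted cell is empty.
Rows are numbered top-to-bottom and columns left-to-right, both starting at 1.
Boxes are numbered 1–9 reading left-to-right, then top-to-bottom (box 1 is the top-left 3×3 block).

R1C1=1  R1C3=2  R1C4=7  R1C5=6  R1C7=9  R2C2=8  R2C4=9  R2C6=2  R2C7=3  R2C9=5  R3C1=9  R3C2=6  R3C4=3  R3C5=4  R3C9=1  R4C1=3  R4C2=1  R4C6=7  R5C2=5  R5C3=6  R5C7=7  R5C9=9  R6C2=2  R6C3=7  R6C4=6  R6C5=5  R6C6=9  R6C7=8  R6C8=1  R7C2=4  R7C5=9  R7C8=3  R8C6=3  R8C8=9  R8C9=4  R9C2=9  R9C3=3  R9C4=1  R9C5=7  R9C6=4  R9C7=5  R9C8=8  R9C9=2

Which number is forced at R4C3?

9

Cell R4C3 itself could take any of {4, 8, 9} by direct elimination.
Consider where 9 can go in box 4.
R5C1 is out (row 5 already has a 9).
R6C1 is out (row 6 already has a 9).
So the only cell in box 4 that can hold 9 is R4C3.
Therefore R4C3 = 9.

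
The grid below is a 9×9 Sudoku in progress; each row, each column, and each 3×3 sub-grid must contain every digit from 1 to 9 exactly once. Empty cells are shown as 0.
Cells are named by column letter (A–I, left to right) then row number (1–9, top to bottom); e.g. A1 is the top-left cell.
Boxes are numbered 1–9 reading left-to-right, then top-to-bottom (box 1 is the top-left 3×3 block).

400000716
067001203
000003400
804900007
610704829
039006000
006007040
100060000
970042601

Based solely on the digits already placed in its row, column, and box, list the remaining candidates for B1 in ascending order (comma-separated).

Row 1 already contains {1, 4, 6, 7}.
Column B already contains {1, 3, 6, 7}.
Its 3×3 block (box 1) already contains {4, 6, 7}.
Removing those from 1–9 leaves {2, 5, 8, 9} as the candidates for B1.

2,5,8,9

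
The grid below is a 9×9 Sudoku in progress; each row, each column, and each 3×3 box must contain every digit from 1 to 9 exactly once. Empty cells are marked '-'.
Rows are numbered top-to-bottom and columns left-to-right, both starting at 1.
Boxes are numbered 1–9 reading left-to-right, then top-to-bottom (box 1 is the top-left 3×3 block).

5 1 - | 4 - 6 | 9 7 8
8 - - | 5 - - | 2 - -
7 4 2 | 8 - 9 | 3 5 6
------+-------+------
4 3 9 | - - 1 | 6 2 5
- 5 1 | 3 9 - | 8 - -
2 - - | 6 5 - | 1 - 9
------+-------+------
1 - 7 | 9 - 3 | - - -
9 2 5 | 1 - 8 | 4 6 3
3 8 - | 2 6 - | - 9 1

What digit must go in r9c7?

7

Cell r9c7 itself could take any of {5, 7} by direct elimination.
Consider where 7 can go in column 7.
r7c7 is out (row 7 already has a 7).
So the only cell in column 7 that can hold 7 is r9c7.
Therefore r9c7 = 7.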